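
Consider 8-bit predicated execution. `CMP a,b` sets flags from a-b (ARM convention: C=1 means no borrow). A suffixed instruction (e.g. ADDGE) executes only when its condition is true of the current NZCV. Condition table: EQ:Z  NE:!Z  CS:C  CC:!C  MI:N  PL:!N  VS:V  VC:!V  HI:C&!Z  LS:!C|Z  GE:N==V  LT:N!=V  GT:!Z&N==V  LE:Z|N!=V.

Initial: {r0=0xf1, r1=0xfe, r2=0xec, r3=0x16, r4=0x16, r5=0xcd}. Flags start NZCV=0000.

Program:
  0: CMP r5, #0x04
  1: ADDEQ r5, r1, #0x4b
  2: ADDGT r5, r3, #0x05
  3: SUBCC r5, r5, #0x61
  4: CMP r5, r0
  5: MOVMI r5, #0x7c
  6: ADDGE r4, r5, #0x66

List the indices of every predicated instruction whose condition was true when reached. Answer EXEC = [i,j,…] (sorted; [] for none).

0: ✓ CMP  NZCV=1010
1: · ADDEQ
2: · ADDGT
3: · SUBCC
4: ✓ CMP  NZCV=1000
5: ✓ MOVMI  r5←0x7c
6: · ADDGE

EXEC = [5]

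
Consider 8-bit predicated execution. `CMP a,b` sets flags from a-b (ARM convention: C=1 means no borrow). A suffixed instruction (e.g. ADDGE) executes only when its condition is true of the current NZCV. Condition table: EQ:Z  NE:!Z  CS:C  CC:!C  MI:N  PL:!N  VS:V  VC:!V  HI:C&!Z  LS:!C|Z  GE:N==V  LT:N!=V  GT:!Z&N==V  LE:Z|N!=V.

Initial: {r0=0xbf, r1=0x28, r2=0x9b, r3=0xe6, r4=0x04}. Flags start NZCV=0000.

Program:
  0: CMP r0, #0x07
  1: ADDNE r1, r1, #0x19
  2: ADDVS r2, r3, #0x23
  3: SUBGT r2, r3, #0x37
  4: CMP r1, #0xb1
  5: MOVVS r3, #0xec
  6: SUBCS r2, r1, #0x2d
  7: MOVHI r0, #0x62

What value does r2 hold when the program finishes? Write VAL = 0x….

VAL = 0x9b

[0] flags=1010 → (cmp)
[1] flags=1010 NE?T → r1=0x41
[2] flags=1010 VS?F → skip
[3] flags=1010 GT?F → skip
[4] flags=1001 → (cmp)
[5] flags=1001 VS?T → r3=0xec
[6] flags=1001 CS?F → skip
[7] flags=1001 HI?F → skip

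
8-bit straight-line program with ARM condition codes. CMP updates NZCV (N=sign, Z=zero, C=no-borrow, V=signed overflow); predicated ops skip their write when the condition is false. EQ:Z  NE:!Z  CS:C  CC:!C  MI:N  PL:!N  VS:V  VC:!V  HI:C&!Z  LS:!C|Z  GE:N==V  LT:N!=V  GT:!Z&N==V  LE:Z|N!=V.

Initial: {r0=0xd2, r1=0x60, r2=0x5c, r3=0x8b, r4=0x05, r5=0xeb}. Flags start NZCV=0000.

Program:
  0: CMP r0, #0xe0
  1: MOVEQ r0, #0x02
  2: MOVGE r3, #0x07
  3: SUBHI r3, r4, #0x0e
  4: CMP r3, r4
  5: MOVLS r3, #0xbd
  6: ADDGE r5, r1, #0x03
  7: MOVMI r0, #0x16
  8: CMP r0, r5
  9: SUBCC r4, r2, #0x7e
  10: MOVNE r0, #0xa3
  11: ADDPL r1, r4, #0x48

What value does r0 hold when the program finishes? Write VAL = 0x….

VAL = 0xa3

[0] flags=1000 → (cmp)
[1] flags=1000 EQ?F → skip
[2] flags=1000 GE?F → skip
[3] flags=1000 HI?F → skip
[4] flags=1010 → (cmp)
[5] flags=1010 LS?F → skip
[6] flags=1010 GE?F → skip
[7] flags=1010 MI?T → r0=0x16
[8] flags=0000 → (cmp)
[9] flags=0000 CC?T → r4=0xde
[10] flags=0000 NE?T → r0=0xa3
[11] flags=0000 PL?T → r1=0x26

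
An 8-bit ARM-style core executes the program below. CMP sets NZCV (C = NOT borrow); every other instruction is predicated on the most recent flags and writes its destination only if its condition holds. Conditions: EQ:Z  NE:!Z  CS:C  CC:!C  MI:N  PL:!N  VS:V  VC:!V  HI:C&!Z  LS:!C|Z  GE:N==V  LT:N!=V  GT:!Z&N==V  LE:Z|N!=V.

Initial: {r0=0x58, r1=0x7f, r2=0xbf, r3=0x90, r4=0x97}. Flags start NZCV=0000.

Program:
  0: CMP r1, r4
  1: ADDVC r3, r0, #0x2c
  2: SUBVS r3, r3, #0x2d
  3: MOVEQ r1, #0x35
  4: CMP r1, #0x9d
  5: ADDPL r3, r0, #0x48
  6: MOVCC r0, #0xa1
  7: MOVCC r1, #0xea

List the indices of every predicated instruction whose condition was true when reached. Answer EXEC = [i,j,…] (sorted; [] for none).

0: ✓ CMP  NZCV=1001
1: · ADDVC
2: ✓ SUBVS  r3←0x63
3: · MOVEQ
4: ✓ CMP  NZCV=1001
5: · ADDPL
6: ✓ MOVCC  r0←0xa1
7: ✓ MOVCC  r1←0xea

EXEC = [2,6,7]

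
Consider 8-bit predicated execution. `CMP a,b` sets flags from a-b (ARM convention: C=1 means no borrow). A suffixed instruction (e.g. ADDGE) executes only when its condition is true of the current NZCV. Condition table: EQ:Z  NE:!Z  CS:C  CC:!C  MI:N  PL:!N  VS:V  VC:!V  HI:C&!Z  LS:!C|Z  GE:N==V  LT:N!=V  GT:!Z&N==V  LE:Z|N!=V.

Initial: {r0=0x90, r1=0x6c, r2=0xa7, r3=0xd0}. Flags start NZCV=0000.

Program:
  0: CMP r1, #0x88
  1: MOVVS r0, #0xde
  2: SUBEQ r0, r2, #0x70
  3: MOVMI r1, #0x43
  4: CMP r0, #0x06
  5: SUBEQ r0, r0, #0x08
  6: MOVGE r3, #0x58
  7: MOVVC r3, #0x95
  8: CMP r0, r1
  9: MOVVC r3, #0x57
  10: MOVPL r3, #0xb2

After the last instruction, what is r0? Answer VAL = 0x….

0: ✓ CMP  NZCV=1001
1: ✓ MOVVS  r0←0xde
2: · SUBEQ
3: ✓ MOVMI  r1←0x43
4: ✓ CMP  NZCV=1010
5: · SUBEQ
6: · MOVGE
7: ✓ MOVVC  r3←0x95
8: ✓ CMP  NZCV=1010
9: ✓ MOVVC  r3←0x57
10: · MOVPL

VAL = 0xde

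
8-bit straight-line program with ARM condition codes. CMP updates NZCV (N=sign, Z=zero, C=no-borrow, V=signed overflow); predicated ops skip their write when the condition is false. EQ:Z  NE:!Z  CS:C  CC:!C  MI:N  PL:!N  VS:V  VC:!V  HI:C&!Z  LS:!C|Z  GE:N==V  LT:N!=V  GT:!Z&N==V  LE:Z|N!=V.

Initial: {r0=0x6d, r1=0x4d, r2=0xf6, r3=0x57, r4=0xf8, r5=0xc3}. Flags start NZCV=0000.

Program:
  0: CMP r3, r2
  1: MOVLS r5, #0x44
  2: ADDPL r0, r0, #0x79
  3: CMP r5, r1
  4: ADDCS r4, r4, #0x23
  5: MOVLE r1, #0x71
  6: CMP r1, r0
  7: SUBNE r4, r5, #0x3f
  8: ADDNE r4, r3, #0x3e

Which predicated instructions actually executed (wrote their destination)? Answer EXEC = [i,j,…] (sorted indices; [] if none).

[0] flags=0000 → (cmp)
[1] flags=0000 LS?T → r5=0x44
[2] flags=0000 PL?T → r0=0xe6
[3] flags=1000 → (cmp)
[4] flags=1000 CS?F → skip
[5] flags=1000 LE?T → r1=0x71
[6] flags=1001 → (cmp)
[7] flags=1001 NE?T → r4=0x05
[8] flags=1001 NE?T → r4=0x95

EXEC = [1,2,5,7,8]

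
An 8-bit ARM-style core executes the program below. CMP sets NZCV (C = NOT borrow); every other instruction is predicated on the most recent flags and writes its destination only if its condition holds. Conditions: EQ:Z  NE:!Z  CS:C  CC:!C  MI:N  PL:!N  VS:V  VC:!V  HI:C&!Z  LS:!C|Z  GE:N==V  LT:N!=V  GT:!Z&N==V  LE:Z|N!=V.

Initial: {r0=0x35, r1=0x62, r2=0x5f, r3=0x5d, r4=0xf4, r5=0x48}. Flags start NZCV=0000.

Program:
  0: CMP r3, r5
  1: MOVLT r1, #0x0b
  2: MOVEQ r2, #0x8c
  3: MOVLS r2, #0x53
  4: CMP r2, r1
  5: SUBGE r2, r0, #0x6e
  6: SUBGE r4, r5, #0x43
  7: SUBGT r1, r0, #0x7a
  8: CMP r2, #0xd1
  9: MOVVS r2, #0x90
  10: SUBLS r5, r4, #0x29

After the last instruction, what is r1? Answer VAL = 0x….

VAL = 0x62

0: ✓ CMP  NZCV=0010
1: · MOVLT
2: · MOVEQ
3: · MOVLS
4: ✓ CMP  NZCV=1000
5: · SUBGE
6: · SUBGE
7: · SUBGT
8: ✓ CMP  NZCV=1001
9: ✓ MOVVS  r2←0x90
10: ✓ SUBLS  r5←0xcb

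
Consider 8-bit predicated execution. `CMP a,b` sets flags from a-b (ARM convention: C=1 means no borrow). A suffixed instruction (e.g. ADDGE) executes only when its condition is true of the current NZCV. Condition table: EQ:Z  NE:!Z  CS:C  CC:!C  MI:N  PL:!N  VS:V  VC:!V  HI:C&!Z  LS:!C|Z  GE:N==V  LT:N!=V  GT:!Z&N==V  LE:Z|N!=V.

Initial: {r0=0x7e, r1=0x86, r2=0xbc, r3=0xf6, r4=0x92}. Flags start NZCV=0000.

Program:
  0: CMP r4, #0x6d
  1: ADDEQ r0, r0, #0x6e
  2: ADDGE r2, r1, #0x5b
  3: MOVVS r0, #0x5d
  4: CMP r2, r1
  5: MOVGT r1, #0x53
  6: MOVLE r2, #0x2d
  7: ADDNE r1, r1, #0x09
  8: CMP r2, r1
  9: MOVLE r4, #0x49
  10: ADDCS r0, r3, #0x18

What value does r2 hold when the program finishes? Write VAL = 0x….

VAL = 0xbc

[0] flags=0011 → (cmp)
[1] flags=0011 EQ?F → skip
[2] flags=0011 GE?F → skip
[3] flags=0011 VS?T → r0=0x5d
[4] flags=0010 → (cmp)
[5] flags=0010 GT?T → r1=0x53
[6] flags=0010 LE?F → skip
[7] flags=0010 NE?T → r1=0x5c
[8] flags=0011 → (cmp)
[9] flags=0011 LE?T → r4=0x49
[10] flags=0011 CS?T → r0=0x0e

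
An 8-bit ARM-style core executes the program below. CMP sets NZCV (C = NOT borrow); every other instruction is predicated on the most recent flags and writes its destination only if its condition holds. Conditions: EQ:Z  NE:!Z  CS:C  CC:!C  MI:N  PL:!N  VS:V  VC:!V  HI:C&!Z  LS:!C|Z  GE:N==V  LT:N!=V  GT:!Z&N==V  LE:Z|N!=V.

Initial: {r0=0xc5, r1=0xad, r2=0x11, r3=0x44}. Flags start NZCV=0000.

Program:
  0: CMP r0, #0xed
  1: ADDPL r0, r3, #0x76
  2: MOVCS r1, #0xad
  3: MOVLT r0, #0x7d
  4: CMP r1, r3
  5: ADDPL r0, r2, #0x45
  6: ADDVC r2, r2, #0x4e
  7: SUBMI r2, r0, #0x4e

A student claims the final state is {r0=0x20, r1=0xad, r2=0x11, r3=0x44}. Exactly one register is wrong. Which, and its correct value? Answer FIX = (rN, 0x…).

FIX = (r0, 0x56)

0: ✓ CMP  NZCV=1000
1: · ADDPL
2: · MOVCS
3: ✓ MOVLT  r0←0x7d
4: ✓ CMP  NZCV=0011
5: ✓ ADDPL  r0←0x56
6: · ADDVC
7: · SUBMI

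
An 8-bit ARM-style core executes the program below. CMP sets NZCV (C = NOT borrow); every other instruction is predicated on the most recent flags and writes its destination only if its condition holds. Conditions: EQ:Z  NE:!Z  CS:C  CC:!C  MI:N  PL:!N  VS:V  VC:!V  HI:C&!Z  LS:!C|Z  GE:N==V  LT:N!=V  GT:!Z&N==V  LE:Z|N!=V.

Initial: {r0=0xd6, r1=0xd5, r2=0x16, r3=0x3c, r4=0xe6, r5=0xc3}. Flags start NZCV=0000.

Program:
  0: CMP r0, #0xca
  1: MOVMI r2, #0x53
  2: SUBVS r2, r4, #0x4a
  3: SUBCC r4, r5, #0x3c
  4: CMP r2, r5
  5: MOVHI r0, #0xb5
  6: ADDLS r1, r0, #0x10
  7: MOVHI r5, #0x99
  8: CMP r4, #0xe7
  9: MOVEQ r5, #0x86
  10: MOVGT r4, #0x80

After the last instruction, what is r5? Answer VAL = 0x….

VAL = 0xc3

0: ✓ CMP  NZCV=0010
1: · MOVMI
2: · SUBVS
3: · SUBCC
4: ✓ CMP  NZCV=0000
5: · MOVHI
6: ✓ ADDLS  r1←0xe6
7: · MOVHI
8: ✓ CMP  NZCV=1000
9: · MOVEQ
10: · MOVGT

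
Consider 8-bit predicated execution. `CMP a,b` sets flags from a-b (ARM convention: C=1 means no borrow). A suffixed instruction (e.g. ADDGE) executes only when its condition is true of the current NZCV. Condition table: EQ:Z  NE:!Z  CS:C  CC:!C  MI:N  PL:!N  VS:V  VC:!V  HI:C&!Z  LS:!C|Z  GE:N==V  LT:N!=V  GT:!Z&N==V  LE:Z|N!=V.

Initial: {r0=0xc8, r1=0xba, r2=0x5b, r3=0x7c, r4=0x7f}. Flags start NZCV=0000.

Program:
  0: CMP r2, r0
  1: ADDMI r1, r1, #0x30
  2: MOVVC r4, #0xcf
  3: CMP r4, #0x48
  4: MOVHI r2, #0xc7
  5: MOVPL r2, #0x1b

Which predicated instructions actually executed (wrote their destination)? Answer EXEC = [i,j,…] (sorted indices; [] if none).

EXEC = [1,4,5]

[0] flags=1001 → (cmp)
[1] flags=1001 MI?T → r1=0xea
[2] flags=1001 VC?F → skip
[3] flags=0010 → (cmp)
[4] flags=0010 HI?T → r2=0xc7
[5] flags=0010 PL?T → r2=0x1b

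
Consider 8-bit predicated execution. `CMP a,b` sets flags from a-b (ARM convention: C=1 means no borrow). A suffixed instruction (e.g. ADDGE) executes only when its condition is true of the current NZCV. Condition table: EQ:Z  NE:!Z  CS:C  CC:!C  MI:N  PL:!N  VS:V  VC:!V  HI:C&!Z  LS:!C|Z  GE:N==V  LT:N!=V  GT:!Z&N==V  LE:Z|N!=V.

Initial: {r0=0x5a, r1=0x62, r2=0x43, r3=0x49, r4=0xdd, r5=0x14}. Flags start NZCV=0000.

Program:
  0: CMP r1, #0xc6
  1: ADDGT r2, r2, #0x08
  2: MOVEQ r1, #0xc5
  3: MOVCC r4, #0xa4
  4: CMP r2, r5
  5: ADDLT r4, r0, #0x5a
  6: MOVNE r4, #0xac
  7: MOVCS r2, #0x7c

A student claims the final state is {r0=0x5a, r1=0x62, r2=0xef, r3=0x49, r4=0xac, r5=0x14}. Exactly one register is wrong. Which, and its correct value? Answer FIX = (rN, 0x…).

FIX = (r2, 0x7c)

0: ✓ CMP  NZCV=1001
1: ✓ ADDGT  r2←0x4b
2: · MOVEQ
3: ✓ MOVCC  r4←0xa4
4: ✓ CMP  NZCV=0010
5: · ADDLT
6: ✓ MOVNE  r4←0xac
7: ✓ MOVCS  r2←0x7c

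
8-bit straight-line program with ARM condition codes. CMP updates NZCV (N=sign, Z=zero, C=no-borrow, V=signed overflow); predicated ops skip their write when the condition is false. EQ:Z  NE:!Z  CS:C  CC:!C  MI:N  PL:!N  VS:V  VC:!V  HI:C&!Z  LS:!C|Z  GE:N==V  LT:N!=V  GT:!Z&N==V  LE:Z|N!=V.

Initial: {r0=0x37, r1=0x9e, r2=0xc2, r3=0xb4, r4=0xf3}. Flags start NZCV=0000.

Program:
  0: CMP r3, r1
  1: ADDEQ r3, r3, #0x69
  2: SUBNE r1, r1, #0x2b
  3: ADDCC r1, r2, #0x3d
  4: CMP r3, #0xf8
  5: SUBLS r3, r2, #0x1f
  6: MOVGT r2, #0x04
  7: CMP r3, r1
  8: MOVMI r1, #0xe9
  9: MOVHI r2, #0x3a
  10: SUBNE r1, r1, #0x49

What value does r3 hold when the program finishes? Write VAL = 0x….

VAL = 0xa3

0: ✓ CMP  NZCV=0010
1: · ADDEQ
2: ✓ SUBNE  r1←0x73
3: · ADDCC
4: ✓ CMP  NZCV=1000
5: ✓ SUBLS  r3←0xa3
6: · MOVGT
7: ✓ CMP  NZCV=0011
8: · MOVMI
9: ✓ MOVHI  r2←0x3a
10: ✓ SUBNE  r1←0x2a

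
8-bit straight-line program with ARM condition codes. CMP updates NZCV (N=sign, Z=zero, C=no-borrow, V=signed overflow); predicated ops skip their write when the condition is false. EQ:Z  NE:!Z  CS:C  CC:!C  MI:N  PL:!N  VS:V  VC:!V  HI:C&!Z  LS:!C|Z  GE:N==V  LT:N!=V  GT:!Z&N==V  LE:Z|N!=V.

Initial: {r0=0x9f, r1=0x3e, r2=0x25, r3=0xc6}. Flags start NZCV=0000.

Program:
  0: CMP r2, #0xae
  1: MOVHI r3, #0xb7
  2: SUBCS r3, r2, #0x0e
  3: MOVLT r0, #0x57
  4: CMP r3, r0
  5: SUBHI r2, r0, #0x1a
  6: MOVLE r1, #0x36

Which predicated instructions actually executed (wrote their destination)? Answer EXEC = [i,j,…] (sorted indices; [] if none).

EXEC = [5]

[0] flags=0000 → (cmp)
[1] flags=0000 HI?F → skip
[2] flags=0000 CS?F → skip
[3] flags=0000 LT?F → skip
[4] flags=0010 → (cmp)
[5] flags=0010 HI?T → r2=0x85
[6] flags=0010 LE?F → skip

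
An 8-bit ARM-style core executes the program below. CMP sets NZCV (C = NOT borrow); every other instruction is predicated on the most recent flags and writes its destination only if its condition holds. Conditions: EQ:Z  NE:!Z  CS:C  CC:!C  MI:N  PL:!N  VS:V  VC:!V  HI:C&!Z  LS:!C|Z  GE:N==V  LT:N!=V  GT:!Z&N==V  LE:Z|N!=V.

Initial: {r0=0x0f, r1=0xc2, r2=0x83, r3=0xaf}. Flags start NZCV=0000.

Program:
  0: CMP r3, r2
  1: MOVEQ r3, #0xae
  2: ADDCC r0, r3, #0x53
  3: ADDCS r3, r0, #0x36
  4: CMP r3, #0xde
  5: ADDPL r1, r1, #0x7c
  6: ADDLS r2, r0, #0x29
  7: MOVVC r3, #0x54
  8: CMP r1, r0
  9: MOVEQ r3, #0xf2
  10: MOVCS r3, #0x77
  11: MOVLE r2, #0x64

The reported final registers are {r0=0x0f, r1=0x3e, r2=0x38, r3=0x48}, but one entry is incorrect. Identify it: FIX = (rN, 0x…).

[0] flags=0010 → (cmp)
[1] flags=0010 EQ?F → skip
[2] flags=0010 CC?F → skip
[3] flags=0010 CS?T → r3=0x45
[4] flags=0000 → (cmp)
[5] flags=0000 PL?T → r1=0x3e
[6] flags=0000 LS?T → r2=0x38
[7] flags=0000 VC?T → r3=0x54
[8] flags=0010 → (cmp)
[9] flags=0010 EQ?F → skip
[10] flags=0010 CS?T → r3=0x77
[11] flags=0010 LE?F → skip

FIX = (r3, 0x77)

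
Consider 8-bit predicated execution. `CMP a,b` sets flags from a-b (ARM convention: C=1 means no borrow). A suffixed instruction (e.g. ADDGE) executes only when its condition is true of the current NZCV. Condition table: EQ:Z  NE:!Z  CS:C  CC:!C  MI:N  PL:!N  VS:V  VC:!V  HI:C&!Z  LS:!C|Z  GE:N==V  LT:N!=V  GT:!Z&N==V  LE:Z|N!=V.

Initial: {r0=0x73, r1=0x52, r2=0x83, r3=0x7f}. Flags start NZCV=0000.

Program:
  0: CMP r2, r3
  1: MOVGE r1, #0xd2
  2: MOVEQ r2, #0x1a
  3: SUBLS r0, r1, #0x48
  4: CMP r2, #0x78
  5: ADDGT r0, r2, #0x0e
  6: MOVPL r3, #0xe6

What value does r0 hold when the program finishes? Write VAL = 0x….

0: ✓ CMP  NZCV=0011
1: · MOVGE
2: · MOVEQ
3: · SUBLS
4: ✓ CMP  NZCV=0011
5: · ADDGT
6: ✓ MOVPL  r3←0xe6

VAL = 0x73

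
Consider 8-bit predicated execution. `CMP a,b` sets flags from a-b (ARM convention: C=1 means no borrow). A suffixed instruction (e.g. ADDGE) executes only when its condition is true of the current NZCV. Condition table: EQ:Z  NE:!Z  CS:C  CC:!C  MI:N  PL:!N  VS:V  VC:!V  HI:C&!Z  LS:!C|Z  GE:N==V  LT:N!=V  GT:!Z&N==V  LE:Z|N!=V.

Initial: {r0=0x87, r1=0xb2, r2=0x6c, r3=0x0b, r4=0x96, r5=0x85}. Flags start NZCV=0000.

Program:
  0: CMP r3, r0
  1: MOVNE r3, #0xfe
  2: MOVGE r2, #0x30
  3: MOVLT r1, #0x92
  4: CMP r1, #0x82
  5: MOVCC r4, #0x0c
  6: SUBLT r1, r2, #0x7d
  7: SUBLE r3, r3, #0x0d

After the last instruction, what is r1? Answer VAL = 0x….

VAL = 0xb2

0: ✓ CMP  NZCV=1001
1: ✓ MOVNE  r3←0xfe
2: ✓ MOVGE  r2←0x30
3: · MOVLT
4: ✓ CMP  NZCV=0010
5: · MOVCC
6: · SUBLT
7: · SUBLE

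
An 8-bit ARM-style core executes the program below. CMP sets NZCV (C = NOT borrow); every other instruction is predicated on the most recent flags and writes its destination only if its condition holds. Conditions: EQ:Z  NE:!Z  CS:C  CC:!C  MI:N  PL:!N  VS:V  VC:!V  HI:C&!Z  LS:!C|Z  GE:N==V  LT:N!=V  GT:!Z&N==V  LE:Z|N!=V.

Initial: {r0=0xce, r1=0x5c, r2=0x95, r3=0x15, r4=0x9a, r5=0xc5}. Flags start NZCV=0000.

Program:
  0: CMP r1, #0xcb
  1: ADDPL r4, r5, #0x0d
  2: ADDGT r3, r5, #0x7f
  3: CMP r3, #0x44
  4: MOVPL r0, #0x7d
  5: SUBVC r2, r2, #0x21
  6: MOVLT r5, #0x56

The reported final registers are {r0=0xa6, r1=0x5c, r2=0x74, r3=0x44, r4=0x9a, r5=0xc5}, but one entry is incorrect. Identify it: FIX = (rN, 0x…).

0: ✓ CMP  NZCV=1001
1: · ADDPL
2: ✓ ADDGT  r3←0x44
3: ✓ CMP  NZCV=0110
4: ✓ MOVPL  r0←0x7d
5: ✓ SUBVC  r2←0x74
6: · MOVLT

FIX = (r0, 0x7d)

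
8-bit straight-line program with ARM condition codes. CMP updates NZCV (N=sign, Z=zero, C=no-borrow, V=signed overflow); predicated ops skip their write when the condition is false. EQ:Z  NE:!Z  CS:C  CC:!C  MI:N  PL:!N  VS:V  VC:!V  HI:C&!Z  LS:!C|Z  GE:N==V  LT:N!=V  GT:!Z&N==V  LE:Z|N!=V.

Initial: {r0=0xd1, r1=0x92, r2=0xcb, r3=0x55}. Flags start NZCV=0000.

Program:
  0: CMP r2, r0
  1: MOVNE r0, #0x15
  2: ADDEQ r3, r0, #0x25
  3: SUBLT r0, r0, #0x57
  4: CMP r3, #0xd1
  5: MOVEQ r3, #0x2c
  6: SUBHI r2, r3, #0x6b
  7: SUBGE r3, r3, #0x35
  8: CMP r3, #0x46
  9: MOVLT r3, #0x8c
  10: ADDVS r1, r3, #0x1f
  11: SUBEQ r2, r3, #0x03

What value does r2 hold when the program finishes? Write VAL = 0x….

VAL = 0xcb

0: ✓ CMP  NZCV=1000
1: ✓ MOVNE  r0←0x15
2: · ADDEQ
3: ✓ SUBLT  r0←0xbe
4: ✓ CMP  NZCV=1001
5: · MOVEQ
6: · SUBHI
7: ✓ SUBGE  r3←0x20
8: ✓ CMP  NZCV=1000
9: ✓ MOVLT  r3←0x8c
10: · ADDVS
11: · SUBEQ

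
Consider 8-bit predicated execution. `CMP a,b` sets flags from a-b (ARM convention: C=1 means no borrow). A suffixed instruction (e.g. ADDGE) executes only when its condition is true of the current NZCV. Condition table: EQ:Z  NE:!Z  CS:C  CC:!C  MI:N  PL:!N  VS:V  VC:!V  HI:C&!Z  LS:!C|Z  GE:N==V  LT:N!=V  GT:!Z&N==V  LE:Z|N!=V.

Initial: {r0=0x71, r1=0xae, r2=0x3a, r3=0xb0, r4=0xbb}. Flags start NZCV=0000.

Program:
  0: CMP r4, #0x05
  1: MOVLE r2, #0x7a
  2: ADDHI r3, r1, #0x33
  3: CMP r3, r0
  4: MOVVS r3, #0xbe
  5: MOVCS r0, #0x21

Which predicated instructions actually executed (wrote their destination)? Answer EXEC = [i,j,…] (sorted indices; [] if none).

[0] flags=1010 → (cmp)
[1] flags=1010 LE?T → r2=0x7a
[2] flags=1010 HI?T → r3=0xe1
[3] flags=0011 → (cmp)
[4] flags=0011 VS?T → r3=0xbe
[5] flags=0011 CS?T → r0=0x21

EXEC = [1,2,4,5]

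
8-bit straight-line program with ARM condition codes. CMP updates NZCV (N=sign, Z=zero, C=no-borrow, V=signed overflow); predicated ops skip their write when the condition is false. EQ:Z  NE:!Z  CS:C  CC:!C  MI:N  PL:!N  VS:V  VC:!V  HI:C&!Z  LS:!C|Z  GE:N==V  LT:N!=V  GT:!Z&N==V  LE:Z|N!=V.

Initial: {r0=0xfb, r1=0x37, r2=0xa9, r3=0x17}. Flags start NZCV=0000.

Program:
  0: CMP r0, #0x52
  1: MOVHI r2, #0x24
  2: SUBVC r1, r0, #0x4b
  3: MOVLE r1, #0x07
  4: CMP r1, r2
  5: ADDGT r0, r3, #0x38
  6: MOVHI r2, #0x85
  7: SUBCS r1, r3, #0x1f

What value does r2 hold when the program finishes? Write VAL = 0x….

0: ✓ CMP  NZCV=1010
1: ✓ MOVHI  r2←0x24
2: ✓ SUBVC  r1←0xb0
3: ✓ MOVLE  r1←0x07
4: ✓ CMP  NZCV=1000
5: · ADDGT
6: · MOVHI
7: · SUBCS

VAL = 0x24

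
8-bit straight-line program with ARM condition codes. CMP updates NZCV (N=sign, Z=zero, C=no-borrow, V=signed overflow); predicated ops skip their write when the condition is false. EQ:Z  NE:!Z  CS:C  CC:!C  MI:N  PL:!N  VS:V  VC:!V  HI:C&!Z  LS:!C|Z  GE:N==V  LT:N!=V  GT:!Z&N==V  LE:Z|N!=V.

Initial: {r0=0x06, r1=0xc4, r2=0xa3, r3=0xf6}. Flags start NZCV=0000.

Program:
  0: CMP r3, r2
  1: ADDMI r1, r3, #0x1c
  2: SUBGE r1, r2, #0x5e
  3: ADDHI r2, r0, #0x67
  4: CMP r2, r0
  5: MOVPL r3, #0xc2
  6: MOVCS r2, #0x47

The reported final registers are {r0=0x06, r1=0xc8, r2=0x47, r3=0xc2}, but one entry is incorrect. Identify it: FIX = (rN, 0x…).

[0] flags=0010 → (cmp)
[1] flags=0010 MI?F → skip
[2] flags=0010 GE?T → r1=0x45
[3] flags=0010 HI?T → r2=0x6d
[4] flags=0010 → (cmp)
[5] flags=0010 PL?T → r3=0xc2
[6] flags=0010 CS?T → r2=0x47

FIX = (r1, 0x45)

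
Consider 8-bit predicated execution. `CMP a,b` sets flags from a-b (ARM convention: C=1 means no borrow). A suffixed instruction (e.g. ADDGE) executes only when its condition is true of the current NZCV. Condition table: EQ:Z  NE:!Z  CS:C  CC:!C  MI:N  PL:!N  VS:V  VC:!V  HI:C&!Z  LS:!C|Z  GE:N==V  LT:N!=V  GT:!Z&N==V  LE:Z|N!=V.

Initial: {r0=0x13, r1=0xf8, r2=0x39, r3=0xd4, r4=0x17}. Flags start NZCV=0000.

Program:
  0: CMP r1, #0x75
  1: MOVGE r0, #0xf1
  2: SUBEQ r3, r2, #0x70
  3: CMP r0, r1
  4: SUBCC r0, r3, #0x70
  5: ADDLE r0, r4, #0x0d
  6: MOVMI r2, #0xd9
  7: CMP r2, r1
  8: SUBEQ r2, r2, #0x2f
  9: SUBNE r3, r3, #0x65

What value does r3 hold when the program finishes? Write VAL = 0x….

VAL = 0x6f

[0] flags=1010 → (cmp)
[1] flags=1010 GE?F → skip
[2] flags=1010 EQ?F → skip
[3] flags=0000 → (cmp)
[4] flags=0000 CC?T → r0=0x64
[5] flags=0000 LE?F → skip
[6] flags=0000 MI?F → skip
[7] flags=0000 → (cmp)
[8] flags=0000 EQ?F → skip
[9] flags=0000 NE?T → r3=0x6f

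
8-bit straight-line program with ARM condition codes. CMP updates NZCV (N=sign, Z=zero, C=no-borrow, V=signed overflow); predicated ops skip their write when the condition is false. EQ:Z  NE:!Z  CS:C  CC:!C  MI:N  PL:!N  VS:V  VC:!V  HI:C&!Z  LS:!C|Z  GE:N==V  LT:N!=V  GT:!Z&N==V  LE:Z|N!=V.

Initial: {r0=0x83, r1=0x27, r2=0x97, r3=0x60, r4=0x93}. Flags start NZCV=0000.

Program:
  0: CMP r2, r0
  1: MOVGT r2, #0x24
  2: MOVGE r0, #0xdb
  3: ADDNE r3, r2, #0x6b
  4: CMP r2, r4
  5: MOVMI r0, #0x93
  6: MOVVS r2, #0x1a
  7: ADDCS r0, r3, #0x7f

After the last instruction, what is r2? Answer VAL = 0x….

0: ✓ CMP  NZCV=0010
1: ✓ MOVGT  r2←0x24
2: ✓ MOVGE  r0←0xdb
3: ✓ ADDNE  r3←0x8f
4: ✓ CMP  NZCV=1001
5: ✓ MOVMI  r0←0x93
6: ✓ MOVVS  r2←0x1a
7: · ADDCS

VAL = 0x1a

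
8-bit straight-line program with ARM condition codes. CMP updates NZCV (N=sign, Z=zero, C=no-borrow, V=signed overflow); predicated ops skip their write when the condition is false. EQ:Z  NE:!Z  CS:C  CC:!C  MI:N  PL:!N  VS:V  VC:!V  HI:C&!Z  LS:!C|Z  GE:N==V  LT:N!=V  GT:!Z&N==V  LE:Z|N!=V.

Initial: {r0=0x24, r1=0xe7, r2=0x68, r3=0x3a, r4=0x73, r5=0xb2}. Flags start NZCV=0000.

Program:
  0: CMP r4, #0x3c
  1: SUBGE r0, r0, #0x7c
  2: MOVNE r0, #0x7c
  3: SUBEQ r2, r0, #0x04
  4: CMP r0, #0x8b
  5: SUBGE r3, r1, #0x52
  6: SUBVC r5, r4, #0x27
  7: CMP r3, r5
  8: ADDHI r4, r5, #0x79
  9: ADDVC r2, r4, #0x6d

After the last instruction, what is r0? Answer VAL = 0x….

VAL = 0x7c

0: ✓ CMP  NZCV=0010
1: ✓ SUBGE  r0←0xa8
2: ✓ MOVNE  r0←0x7c
3: · SUBEQ
4: ✓ CMP  NZCV=1001
5: ✓ SUBGE  r3←0x95
6: · SUBVC
7: ✓ CMP  NZCV=1000
8: · ADDHI
9: ✓ ADDVC  r2←0xe0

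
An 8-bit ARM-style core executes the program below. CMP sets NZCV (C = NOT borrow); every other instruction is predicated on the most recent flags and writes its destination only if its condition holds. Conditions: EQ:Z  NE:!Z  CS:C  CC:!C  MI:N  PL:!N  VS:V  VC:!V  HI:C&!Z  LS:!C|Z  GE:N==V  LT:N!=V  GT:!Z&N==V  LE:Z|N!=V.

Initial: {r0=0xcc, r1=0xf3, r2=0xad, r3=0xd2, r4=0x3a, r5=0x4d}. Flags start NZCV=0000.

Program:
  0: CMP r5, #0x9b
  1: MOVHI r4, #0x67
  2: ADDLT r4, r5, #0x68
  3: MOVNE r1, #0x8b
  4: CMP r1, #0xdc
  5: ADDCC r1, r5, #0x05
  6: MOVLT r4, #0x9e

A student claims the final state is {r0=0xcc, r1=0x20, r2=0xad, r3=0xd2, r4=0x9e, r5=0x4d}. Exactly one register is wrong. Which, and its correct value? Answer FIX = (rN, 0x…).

0: ✓ CMP  NZCV=1001
1: · MOVHI
2: · ADDLT
3: ✓ MOVNE  r1←0x8b
4: ✓ CMP  NZCV=1000
5: ✓ ADDCC  r1←0x52
6: ✓ MOVLT  r4←0x9e

FIX = (r1, 0x52)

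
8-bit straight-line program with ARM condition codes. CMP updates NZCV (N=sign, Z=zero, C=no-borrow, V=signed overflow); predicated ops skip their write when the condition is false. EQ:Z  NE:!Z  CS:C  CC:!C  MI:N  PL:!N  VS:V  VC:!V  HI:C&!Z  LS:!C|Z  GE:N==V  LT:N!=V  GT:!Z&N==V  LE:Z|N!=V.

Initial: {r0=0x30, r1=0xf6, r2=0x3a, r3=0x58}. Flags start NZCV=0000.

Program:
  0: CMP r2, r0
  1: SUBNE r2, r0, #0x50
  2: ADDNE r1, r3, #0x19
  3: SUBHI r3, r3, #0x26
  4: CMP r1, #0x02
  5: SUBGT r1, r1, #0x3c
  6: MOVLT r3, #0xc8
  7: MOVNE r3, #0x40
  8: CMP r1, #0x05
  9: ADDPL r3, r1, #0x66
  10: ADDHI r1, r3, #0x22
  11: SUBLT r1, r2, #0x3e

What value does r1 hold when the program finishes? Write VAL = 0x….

0: ✓ CMP  NZCV=0010
1: ✓ SUBNE  r2←0xe0
2: ✓ ADDNE  r1←0x71
3: ✓ SUBHI  r3←0x32
4: ✓ CMP  NZCV=0010
5: ✓ SUBGT  r1←0x35
6: · MOVLT
7: ✓ MOVNE  r3←0x40
8: ✓ CMP  NZCV=0010
9: ✓ ADDPL  r3←0x9b
10: ✓ ADDHI  r1←0xbd
11: · SUBLT

VAL = 0xbd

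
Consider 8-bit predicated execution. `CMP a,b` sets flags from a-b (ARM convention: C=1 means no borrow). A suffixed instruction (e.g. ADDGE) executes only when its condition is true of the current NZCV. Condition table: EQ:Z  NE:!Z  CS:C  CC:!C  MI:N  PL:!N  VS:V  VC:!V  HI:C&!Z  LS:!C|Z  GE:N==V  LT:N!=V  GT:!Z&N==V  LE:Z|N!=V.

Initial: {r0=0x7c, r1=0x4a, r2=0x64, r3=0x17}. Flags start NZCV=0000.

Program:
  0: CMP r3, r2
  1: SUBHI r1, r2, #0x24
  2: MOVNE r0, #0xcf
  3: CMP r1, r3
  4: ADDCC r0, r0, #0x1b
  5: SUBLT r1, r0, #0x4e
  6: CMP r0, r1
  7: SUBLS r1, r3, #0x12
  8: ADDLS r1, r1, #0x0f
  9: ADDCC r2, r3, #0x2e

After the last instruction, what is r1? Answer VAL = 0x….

0: ✓ CMP  NZCV=1000
1: · SUBHI
2: ✓ MOVNE  r0←0xcf
3: ✓ CMP  NZCV=0010
4: · ADDCC
5: · SUBLT
6: ✓ CMP  NZCV=1010
7: · SUBLS
8: · ADDLS
9: · ADDCC

VAL = 0x4a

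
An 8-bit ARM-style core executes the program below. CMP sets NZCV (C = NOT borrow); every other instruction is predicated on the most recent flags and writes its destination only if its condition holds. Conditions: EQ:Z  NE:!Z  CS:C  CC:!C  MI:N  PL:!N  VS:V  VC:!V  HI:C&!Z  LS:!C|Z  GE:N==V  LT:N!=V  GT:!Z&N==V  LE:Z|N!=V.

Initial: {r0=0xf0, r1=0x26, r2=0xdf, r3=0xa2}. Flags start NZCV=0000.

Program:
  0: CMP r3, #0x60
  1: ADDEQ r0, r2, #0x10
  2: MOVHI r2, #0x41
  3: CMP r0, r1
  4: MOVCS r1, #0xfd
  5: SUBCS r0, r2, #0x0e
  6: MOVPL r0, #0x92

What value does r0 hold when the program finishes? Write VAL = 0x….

VAL = 0x33

0: ✓ CMP  NZCV=0011
1: · ADDEQ
2: ✓ MOVHI  r2←0x41
3: ✓ CMP  NZCV=1010
4: ✓ MOVCS  r1←0xfd
5: ✓ SUBCS  r0←0x33
6: · MOVPL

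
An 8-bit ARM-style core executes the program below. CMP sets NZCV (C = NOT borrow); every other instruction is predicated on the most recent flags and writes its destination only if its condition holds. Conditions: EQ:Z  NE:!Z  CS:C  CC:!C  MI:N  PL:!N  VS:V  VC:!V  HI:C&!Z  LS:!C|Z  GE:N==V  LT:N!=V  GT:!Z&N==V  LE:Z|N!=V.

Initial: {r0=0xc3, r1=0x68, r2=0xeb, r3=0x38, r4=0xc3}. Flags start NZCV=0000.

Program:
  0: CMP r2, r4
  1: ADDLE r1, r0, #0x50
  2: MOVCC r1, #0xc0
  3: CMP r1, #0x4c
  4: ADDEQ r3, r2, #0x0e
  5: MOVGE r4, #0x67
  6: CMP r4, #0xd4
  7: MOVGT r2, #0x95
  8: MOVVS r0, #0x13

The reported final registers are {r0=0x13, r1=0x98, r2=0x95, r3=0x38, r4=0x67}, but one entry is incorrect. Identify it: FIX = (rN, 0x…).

[0] flags=0010 → (cmp)
[1] flags=0010 LE?F → skip
[2] flags=0010 CC?F → skip
[3] flags=0010 → (cmp)
[4] flags=0010 EQ?F → skip
[5] flags=0010 GE?T → r4=0x67
[6] flags=1001 → (cmp)
[7] flags=1001 GT?T → r2=0x95
[8] flags=1001 VS?T → r0=0x13

FIX = (r1, 0x68)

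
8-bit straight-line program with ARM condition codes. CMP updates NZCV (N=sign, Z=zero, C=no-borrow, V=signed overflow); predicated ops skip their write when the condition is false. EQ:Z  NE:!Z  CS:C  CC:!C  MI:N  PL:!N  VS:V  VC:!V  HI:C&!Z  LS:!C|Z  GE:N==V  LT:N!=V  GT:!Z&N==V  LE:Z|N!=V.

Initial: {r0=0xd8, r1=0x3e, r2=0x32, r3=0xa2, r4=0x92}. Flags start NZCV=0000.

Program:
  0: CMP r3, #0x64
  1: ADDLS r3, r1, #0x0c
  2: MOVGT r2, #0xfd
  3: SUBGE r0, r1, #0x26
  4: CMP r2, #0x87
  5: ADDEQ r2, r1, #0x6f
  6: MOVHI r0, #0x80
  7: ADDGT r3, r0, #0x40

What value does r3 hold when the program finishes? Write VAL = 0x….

0: ✓ CMP  NZCV=0011
1: · ADDLS
2: · MOVGT
3: · SUBGE
4: ✓ CMP  NZCV=1001
5: · ADDEQ
6: · MOVHI
7: ✓ ADDGT  r3←0x18

VAL = 0x18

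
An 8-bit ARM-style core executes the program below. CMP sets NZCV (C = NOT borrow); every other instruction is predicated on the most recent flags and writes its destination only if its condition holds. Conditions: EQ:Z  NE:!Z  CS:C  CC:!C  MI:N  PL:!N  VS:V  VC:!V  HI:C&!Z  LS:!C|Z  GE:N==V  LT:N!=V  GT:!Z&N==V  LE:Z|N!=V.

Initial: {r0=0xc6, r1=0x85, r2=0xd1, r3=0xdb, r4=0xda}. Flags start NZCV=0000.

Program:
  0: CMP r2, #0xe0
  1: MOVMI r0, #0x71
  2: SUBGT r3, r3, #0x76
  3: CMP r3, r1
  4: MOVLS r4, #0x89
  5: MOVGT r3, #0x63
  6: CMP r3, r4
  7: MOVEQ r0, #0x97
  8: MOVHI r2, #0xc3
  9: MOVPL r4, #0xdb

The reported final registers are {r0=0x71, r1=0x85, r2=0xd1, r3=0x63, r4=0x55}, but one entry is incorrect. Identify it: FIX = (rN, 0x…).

FIX = (r4, 0xda)

[0] flags=1000 → (cmp)
[1] flags=1000 MI?T → r0=0x71
[2] flags=1000 GT?F → skip
[3] flags=0010 → (cmp)
[4] flags=0010 LS?F → skip
[5] flags=0010 GT?T → r3=0x63
[6] flags=1001 → (cmp)
[7] flags=1001 EQ?F → skip
[8] flags=1001 HI?F → skip
[9] flags=1001 PL?F → skip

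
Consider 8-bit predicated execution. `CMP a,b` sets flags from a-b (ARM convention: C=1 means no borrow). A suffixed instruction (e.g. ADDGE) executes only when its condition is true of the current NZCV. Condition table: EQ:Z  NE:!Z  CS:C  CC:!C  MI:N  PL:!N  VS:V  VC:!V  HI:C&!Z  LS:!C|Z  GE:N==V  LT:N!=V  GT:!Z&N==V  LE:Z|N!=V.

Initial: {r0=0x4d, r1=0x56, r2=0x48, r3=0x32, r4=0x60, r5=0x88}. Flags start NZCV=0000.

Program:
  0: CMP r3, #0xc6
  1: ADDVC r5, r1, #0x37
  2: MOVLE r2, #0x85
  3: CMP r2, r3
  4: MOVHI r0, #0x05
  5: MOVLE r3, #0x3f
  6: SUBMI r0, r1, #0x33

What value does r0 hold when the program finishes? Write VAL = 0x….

[0] flags=0000 → (cmp)
[1] flags=0000 VC?T → r5=0x8d
[2] flags=0000 LE?F → skip
[3] flags=0010 → (cmp)
[4] flags=0010 HI?T → r0=0x05
[5] flags=0010 LE?F → skip
[6] flags=0010 MI?F → skip

VAL = 0x05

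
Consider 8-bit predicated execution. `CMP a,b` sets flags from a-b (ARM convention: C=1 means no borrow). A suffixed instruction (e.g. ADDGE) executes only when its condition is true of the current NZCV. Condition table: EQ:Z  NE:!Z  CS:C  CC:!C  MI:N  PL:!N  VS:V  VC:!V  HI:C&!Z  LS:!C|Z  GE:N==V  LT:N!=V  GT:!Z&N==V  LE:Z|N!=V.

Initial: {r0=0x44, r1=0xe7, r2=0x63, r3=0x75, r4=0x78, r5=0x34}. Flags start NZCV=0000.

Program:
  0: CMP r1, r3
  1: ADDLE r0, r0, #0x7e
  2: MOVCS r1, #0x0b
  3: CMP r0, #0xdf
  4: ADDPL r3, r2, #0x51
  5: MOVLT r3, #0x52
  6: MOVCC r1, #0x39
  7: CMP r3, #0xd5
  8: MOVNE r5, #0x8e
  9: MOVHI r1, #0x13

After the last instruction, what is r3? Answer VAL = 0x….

VAL = 0x52

[0] flags=0011 → (cmp)
[1] flags=0011 LE?T → r0=0xc2
[2] flags=0011 CS?T → r1=0x0b
[3] flags=1000 → (cmp)
[4] flags=1000 PL?F → skip
[5] flags=1000 LT?T → r3=0x52
[6] flags=1000 CC?T → r1=0x39
[7] flags=0000 → (cmp)
[8] flags=0000 NE?T → r5=0x8e
[9] flags=0000 HI?F → skip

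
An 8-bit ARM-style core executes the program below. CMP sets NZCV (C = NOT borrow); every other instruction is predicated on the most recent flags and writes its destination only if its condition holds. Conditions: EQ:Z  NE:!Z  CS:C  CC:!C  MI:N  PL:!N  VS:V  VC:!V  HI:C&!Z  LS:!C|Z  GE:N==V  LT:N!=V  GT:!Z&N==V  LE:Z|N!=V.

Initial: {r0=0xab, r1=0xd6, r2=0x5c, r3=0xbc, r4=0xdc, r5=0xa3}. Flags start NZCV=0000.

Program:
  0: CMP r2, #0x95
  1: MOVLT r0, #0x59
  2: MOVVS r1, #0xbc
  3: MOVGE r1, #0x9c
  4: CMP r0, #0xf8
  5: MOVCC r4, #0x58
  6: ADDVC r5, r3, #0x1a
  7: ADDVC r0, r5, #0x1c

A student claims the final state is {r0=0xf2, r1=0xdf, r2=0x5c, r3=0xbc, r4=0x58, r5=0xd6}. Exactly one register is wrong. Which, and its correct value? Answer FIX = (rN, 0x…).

FIX = (r1, 0x9c)

0: ✓ CMP  NZCV=1001
1: · MOVLT
2: ✓ MOVVS  r1←0xbc
3: ✓ MOVGE  r1←0x9c
4: ✓ CMP  NZCV=1000
5: ✓ MOVCC  r4←0x58
6: ✓ ADDVC  r5←0xd6
7: ✓ ADDVC  r0←0xf2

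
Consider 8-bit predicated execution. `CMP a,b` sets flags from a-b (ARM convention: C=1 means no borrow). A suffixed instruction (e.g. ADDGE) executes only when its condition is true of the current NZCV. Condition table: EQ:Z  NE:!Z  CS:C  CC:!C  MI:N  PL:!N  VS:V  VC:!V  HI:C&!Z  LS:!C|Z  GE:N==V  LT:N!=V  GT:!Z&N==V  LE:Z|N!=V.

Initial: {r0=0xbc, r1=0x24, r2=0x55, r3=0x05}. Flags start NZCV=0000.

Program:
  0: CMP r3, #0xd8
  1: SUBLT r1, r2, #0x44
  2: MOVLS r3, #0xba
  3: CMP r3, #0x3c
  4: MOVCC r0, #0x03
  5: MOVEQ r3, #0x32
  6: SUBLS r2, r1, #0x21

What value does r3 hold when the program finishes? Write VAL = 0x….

VAL = 0xba

[0] flags=0000 → (cmp)
[1] flags=0000 LT?F → skip
[2] flags=0000 LS?T → r3=0xba
[3] flags=0011 → (cmp)
[4] flags=0011 CC?F → skip
[5] flags=0011 EQ?F → skip
[6] flags=0011 LS?F → skip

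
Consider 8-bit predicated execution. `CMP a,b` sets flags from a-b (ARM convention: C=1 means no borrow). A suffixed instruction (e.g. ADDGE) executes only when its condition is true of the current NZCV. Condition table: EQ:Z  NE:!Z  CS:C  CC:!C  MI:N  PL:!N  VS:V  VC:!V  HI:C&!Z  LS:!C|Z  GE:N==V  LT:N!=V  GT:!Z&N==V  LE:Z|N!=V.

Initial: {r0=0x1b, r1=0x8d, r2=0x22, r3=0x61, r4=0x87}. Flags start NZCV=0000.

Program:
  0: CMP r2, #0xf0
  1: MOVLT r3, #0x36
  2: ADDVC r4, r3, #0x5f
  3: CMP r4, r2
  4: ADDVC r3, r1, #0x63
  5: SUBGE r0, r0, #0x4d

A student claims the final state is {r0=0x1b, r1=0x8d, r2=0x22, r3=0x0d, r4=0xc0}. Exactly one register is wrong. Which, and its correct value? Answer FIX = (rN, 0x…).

FIX = (r3, 0xf0)

0: ✓ CMP  NZCV=0000
1: · MOVLT
2: ✓ ADDVC  r4←0xc0
3: ✓ CMP  NZCV=1010
4: ✓ ADDVC  r3←0xf0
5: · SUBGE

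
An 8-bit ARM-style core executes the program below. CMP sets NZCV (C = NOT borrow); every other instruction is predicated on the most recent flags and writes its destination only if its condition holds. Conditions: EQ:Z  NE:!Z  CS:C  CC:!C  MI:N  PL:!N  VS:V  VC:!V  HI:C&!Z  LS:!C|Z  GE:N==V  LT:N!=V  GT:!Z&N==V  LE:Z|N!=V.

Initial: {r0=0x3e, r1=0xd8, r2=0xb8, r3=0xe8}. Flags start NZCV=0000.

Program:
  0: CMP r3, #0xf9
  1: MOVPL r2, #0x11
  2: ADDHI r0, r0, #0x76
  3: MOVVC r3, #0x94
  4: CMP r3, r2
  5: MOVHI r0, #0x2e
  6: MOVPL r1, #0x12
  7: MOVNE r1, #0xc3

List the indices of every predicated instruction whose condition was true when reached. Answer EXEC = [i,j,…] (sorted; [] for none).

0: ✓ CMP  NZCV=1000
1: · MOVPL
2: · ADDHI
3: ✓ MOVVC  r3←0x94
4: ✓ CMP  NZCV=1000
5: · MOVHI
6: · MOVPL
7: ✓ MOVNE  r1←0xc3

EXEC = [3,7]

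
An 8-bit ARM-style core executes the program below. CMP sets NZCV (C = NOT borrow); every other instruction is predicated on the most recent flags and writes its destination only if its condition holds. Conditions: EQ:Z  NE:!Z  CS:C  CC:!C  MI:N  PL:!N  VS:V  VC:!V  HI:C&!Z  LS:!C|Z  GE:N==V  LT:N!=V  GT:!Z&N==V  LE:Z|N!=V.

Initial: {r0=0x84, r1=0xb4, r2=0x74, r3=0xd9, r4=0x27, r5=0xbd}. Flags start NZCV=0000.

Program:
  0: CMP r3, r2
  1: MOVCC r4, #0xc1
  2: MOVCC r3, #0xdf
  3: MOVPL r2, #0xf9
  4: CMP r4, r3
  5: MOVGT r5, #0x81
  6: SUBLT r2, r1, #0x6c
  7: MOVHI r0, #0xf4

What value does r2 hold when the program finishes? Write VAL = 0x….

[0] flags=0011 → (cmp)
[1] flags=0011 CC?F → skip
[2] flags=0011 CC?F → skip
[3] flags=0011 PL?T → r2=0xf9
[4] flags=0000 → (cmp)
[5] flags=0000 GT?T → r5=0x81
[6] flags=0000 LT?F → skip
[7] flags=0000 HI?F → skip

VAL = 0xf9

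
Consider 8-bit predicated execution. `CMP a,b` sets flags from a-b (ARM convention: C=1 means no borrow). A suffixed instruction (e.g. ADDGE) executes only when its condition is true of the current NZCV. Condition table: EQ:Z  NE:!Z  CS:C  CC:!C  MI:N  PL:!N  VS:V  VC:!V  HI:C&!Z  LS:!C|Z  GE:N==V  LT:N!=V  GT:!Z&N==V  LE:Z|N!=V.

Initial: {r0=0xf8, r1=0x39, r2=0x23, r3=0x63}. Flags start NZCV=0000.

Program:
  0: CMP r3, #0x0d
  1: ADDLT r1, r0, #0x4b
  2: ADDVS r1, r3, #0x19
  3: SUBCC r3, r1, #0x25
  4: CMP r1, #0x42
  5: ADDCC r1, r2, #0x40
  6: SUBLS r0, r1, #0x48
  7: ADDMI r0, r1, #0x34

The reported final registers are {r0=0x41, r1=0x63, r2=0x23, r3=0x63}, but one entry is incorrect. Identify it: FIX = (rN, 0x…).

FIX = (r0, 0x97)

[0] flags=0010 → (cmp)
[1] flags=0010 LT?F → skip
[2] flags=0010 VS?F → skip
[3] flags=0010 CC?F → skip
[4] flags=1000 → (cmp)
[5] flags=1000 CC?T → r1=0x63
[6] flags=1000 LS?T → r0=0x1b
[7] flags=1000 MI?T → r0=0x97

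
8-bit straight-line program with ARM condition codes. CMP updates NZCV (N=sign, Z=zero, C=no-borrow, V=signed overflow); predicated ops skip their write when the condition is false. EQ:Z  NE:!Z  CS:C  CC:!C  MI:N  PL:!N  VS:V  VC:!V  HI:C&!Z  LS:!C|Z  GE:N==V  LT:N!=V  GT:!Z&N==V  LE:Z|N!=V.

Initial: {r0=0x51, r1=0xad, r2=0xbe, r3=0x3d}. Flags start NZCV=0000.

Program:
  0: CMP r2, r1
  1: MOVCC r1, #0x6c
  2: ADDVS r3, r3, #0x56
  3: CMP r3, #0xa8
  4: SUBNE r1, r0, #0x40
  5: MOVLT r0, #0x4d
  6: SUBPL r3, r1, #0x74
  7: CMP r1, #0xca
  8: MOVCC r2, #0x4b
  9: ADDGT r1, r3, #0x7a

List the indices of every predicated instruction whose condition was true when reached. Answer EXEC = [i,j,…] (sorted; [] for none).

EXEC = [4,8,9]

[0] flags=0010 → (cmp)
[1] flags=0010 CC?F → skip
[2] flags=0010 VS?F → skip
[3] flags=1001 → (cmp)
[4] flags=1001 NE?T → r1=0x11
[5] flags=1001 LT?F → skip
[6] flags=1001 PL?F → skip
[7] flags=0000 → (cmp)
[8] flags=0000 CC?T → r2=0x4b
[9] flags=0000 GT?T → r1=0xb7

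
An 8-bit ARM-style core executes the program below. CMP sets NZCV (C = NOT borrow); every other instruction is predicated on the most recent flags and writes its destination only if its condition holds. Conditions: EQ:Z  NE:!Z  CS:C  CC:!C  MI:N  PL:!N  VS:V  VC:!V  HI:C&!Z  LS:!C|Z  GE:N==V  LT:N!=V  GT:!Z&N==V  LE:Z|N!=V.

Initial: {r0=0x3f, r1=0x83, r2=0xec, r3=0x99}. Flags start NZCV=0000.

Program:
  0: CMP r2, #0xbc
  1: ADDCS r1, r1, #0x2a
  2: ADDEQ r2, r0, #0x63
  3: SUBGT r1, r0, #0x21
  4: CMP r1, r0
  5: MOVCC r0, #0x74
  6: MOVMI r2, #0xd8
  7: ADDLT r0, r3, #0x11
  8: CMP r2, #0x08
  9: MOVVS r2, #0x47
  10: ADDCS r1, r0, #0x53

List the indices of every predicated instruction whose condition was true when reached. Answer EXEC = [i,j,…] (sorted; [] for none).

EXEC = [1,3,5,6,7,10]

0: ✓ CMP  NZCV=0010
1: ✓ ADDCS  r1←0xad
2: · ADDEQ
3: ✓ SUBGT  r1←0x1e
4: ✓ CMP  NZCV=1000
5: ✓ MOVCC  r0←0x74
6: ✓ MOVMI  r2←0xd8
7: ✓ ADDLT  r0←0xaa
8: ✓ CMP  NZCV=1010
9: · MOVVS
10: ✓ ADDCS  r1←0xfd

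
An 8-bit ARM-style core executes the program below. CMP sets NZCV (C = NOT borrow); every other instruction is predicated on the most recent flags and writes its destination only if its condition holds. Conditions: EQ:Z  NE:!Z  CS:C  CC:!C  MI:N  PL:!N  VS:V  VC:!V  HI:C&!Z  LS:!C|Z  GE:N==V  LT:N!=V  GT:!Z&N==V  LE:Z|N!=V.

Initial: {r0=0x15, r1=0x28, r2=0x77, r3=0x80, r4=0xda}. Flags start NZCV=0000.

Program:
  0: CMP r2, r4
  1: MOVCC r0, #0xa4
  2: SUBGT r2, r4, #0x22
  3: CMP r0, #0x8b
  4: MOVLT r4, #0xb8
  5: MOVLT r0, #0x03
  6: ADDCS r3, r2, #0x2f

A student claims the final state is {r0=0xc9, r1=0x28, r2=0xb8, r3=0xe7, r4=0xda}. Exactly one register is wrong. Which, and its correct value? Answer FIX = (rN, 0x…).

[0] flags=1001 → (cmp)
[1] flags=1001 CC?T → r0=0xa4
[2] flags=1001 GT?T → r2=0xb8
[3] flags=0010 → (cmp)
[4] flags=0010 LT?F → skip
[5] flags=0010 LT?F → skip
[6] flags=0010 CS?T → r3=0xe7

FIX = (r0, 0xa4)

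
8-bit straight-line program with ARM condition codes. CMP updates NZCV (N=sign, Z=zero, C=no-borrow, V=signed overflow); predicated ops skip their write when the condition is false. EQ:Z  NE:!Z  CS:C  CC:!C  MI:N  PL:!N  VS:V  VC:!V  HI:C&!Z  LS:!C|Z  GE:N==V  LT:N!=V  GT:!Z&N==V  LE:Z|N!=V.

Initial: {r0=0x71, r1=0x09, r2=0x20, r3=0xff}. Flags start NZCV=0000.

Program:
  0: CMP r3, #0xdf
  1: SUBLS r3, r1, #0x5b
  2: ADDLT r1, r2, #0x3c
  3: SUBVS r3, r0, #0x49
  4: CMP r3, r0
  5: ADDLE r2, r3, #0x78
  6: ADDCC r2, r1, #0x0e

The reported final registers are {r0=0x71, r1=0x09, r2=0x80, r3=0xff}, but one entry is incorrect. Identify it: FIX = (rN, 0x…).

0: ✓ CMP  NZCV=0010
1: · SUBLS
2: · ADDLT
3: · SUBVS
4: ✓ CMP  NZCV=1010
5: ✓ ADDLE  r2←0x77
6: · ADDCC

FIX = (r2, 0x77)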